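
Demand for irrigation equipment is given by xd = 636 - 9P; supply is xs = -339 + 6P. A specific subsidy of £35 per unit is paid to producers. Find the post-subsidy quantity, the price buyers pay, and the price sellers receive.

Pre-subsidy: 636 - 9P = -339 + 6P gives P* = 65, x* = 51.
With the subsidy, sellers receive Ps = Pb + 35 for each unit, where Pb is the price buyers pay.
Supply in terms of Pb becomes xs = -339 + 6(Pb + 35) = -129 + 6Pb. Setting this equal to demand: 636 - 9Pb = -129 + 6Pb, so Pb = 51.
Sellers receive Ps = 51 + 35 = 86; x' = 636 − 9·51 = 177.

x' = 177; buyers pay £51; sellers receive £86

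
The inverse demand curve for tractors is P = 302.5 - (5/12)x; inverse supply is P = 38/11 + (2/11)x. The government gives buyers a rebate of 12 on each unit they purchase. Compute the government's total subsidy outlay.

Government cost = 492696/79

Pre-subsidy: 302.5 - (5/12)x = 38/11 + (2/11)x gives x* = 39474/79 and P* = 7450/79.
With the rebate, buyers effectively pay Pb = Ps − 12, where Ps is the price sellers receive.
On the curves, Pb = 302.5 - (5/12)x and Ps = 38/11 + (2/11)x; the wedge Ps − Pb = 12 gives 38/11 + (2/11)x − (302.5 - (5/12)x) = 12, so x' = 41058/79.
Then Pb = 302.5 − (5/12)·(41058/79) = 6790/79 and Ps = 38/11 + (2/11)·(41058/79) = 7738/79.
Government outlay = subsidy × quantity = 12 × 41058/79 = 492696/79.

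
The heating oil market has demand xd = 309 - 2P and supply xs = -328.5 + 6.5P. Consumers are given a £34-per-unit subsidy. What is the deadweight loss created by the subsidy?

Pre-subsidy: 309 - 2P = -328.5 + 6.5P gives P* = 75, x* = 159.
With the rebate, buyers effectively pay Pb = Ps − 34, where Ps is the price sellers receive.
Demand in terms of Ps becomes xd = 309 − 2(Ps − 34) = 377 - 2Ps. Setting this equal to supply: 377 - 2Ps = -328.5 + 6.5Ps, so Ps = 83.
Buyers pay Pb = 83 − 34 = 49; x' = -328.5 + 6.5·83 = 211.
The subsidy expands output by 211 − 159 = 52 past the efficient level; on those units the gap between marginal cost and willingness to pay runs from 0 up to 34.
DWL = ½ × 34 × 52 = 884.

Deadweight loss = £884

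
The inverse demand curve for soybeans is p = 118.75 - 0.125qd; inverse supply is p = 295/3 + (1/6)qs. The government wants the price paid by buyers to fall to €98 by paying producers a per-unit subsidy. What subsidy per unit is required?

Required subsidy s = €28 per unit

At a buyer price of 98, quantity demanded is 950 − 8·98 = 166.
Sellers supply 166 only when they receive ps = 295/3 + (1/6)·166 = 126.
s = ps − pb = 126 − 98 = 28.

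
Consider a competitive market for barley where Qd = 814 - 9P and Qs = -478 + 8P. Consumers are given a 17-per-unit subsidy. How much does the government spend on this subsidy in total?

Government cost = 3434

Pre-subsidy: 814 - 9P = -478 + 8P gives P* = 76, Q* = 130.
With the rebate, buyers effectively pay Pb = Ps − 17, where Ps is the price sellers receive.
Demand in terms of Ps becomes Qd = 814 − 9(Ps − 17) = 967 - 9Ps. Setting this equal to supply: 967 - 9Ps = -478 + 8Ps, so Ps = 85.
Buyers pay Pb = 85 − 17 = 68; Q' = -478 + 8·85 = 202.
Government outlay = subsidy × quantity = 17 × 202 = 3434.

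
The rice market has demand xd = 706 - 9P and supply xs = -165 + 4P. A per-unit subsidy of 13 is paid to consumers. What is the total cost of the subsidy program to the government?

Pre-subsidy: 706 - 9P = -165 + 4P gives P* = 67, x* = 103.
With the rebate, buyers effectively pay Pb = Ps − 13, where Ps is the price sellers receive.
Demand in terms of Ps becomes xd = 706 − 9(Ps − 13) = 823 - 9Ps. Setting this equal to supply: 823 - 9Ps = -165 + 4Ps, so Ps = 76.
Buyers pay Pb = 76 − 13 = 63; x' = -165 + 4·76 = 139.
Government outlay = subsidy × quantity = 13 × 139 = 1807.

Government cost = 1807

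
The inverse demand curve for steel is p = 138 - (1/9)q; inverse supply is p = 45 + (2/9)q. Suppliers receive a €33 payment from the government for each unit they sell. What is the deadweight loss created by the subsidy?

Pre-subsidy: 138 - (1/9)q = 45 + (2/9)q gives q* = 279 and p* = 107.
With the subsidy, sellers receive ps = pb + 33 for each unit, where pb is the price buyers pay.
On the curves, pb = 138 - (1/9)q and ps = 45 + (2/9)q; the wedge ps − pb = 33 gives 45 + (2/9)q − (138 - (1/9)q) = 33, so q' = 378.
Then pb = 138 − (1/9)·378 = 96 and ps = 45 + (2/9)·378 = 129.
The subsidy expands output by 378 − 279 = 99 past the efficient level; on those units the gap between marginal cost and willingness to pay runs from 0 up to 33.
DWL = ½ × 33 × 99 = 1633.5.

Deadweight loss = €1633.5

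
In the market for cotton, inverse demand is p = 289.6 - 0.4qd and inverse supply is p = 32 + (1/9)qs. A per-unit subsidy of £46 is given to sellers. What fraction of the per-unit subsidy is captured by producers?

Pre-subsidy: 289.6 - 0.4q = 32 + (1/9)q gives q* = 504 and p* = 88.
With the subsidy, sellers receive ps = pb + 46 for each unit, where pb is the price buyers pay.
On the curves, pb = 289.6 - 0.4q and ps = 32 + (1/9)q; the wedge ps − pb = 46 gives 32 + (1/9)q − (289.6 - 0.4q) = 46, so q' = 594.
Then pb = 289.6 − 0.4·594 = 52 and ps = 32 + (1/9)·594 = 98.
Buyers' price falls by p* − pb = 88 − 52 = 36; sellers' price rises by ps − p* = 98 − 88 = 10.
So producers capture 10/46 = 5/23 of each unit of subsidy.

Producer share = 5/23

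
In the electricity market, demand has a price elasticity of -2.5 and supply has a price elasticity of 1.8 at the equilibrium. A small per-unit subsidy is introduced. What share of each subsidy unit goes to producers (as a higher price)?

Producer share = 25/43

For a small subsidy around the equilibrium, the benefit split depends on the relative slopes, which at a point are proportional to the elasticities.
Buyer share = εs/(εs + |εd|) = 1.8/(1.8 + 2.5) = 18/43; seller share = |εd|/(εs + |εd|) = 25/43.
So producers capture 25/43 of the subsidy.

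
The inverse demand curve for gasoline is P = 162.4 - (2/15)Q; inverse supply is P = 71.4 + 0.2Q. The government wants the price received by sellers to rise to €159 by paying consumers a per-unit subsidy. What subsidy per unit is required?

At a seller price of 159, quantity supplied is -357 + 5·159 = 438.
Buyers absorb 438 only when they pay Pb = 162.4 − (2/15)·438 = 104.
s = Ps − Pb = 159 − 104 = 55.

Required subsidy s = €55 per unit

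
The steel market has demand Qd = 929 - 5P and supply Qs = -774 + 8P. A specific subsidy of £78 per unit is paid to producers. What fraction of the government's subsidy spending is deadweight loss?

DWL / government spending = 60/257

Pre-subsidy: 929 - 5P = -774 + 8P gives P* = 131, Q* = 274.
With the subsidy, sellers receive Ps = Pb + 78 for each unit, where Pb is the price buyers pay.
Supply in terms of Pb becomes Qs = -774 + 8(Pb + 78) = -150 + 8Pb. Setting this equal to demand: 929 - 5Pb = -150 + 8Pb, so Pb = 83.
Sellers receive Ps = 83 + 78 = 161; Q' = 929 − 5·83 = 514.
ΔCS = ½(274 + 514)(131 − 83) = 18912; ΔPS = ½(274 + 514)(161 − 131) = 11820.
Government spending = 78 × 514 = 40092.
DWL = ½ × 78 × (514 − 274) = 9360; fraction = 9360 / 40092 = 60/257.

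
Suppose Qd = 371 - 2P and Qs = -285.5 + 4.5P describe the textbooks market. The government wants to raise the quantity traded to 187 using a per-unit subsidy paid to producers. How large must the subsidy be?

Required subsidy s = 13 per unit

At Q = 187, invert demand for the buyer price: Pb = (371 − 187)/2 = 92; invert supply for the seller price: Ps = (187 − (-285.5))/4.5 = 105.
The subsidy must fill the gap: s = Ps − Pb = 105 − 92 = 13.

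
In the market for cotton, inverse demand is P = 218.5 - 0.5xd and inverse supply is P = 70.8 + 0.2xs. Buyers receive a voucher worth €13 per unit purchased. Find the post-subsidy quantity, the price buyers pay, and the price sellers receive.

x' = 1607/7; buyers pay 726/7; sellers receive 817/7

Pre-subsidy: 218.5 - 0.5x = 70.8 + 0.2x gives x* = 211 and P* = 113.
With the rebate, buyers effectively pay Pb = Ps − 13, where Ps is the price sellers receive.
On the curves, Pb = 218.5 - 0.5x and Ps = 70.8 + 0.2x; the wedge Ps − Pb = 13 gives 70.8 + 0.2x − (218.5 - 0.5x) = 13, so x' = 1607/7.
Then Pb = 218.5 − 0.5·(1607/7) = 726/7 and Ps = 70.8 + 0.2·(1607/7) = 817/7.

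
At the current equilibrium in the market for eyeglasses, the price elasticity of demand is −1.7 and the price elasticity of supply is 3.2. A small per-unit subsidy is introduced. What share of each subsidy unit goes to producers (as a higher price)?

Producer share = 17/49

For a small subsidy around the equilibrium, the benefit split depends on the relative slopes, which at a point are proportional to the elasticities.
Buyer share = εs/(εs + |εd|) = 3.2/(3.2 + 1.7) = 32/49; seller share = |εd|/(εs + |εd|) = 17/49.
So producers capture 17/49 of the subsidy.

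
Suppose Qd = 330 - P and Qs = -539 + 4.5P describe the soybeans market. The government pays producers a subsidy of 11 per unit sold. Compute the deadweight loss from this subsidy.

Deadweight loss = 49.5

Pre-subsidy: 330 - P = -539 + 4.5P gives P* = 158, Q* = 172.
With the subsidy, sellers receive Ps = Pb + 11 for each unit, where Pb is the price buyers pay.
Supply in terms of Pb becomes Qs = -539 + 4.5(Pb + 11) = -489.5 + 4.5Pb. Setting this equal to demand: 330 - Pb = -489.5 + 4.5Pb, so Pb = 149.
Sellers receive Ps = 149 + 11 = 160; Q' = 330 − 1·149 = 181.
The subsidy expands output by 181 − 172 = 9 past the efficient level; on those units the gap between marginal cost and willingness to pay runs from 0 up to 11.
DWL = ½ × 11 × 9 = 49.5.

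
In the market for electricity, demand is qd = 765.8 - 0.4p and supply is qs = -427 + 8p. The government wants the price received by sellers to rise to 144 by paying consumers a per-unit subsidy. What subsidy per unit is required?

Required subsidy s = 42 per unit

At a seller price of 144, quantity supplied is -427 + 8·144 = 725.
Buyers absorb 725 only when they pay pb with 765.8 − 0.4·pb = 725, i.e. pb = 102.
s = ps − pb = 144 − 102 = 42.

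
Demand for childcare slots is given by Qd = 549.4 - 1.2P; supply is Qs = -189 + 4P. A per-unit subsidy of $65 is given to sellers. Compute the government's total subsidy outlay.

Pre-subsidy: 549.4 - 1.2P = -189 + 4P gives P* = 142, Q* = 379.
With the subsidy, sellers receive Ps = Pb + 65 for each unit, where Pb is the price buyers pay.
Supply in terms of Pb becomes Qs = -189 + 4(Pb + 65) = 71 + 4Pb. Setting this equal to demand: 549.4 - 1.2Pb = 71 + 4Pb, so Pb = 92.
Sellers receive Ps = 92 + 65 = 157; Q' = 549.4 − 1.2·92 = 439.
Government outlay = subsidy × quantity = 65 × 439 = 28535.

Government cost = $28535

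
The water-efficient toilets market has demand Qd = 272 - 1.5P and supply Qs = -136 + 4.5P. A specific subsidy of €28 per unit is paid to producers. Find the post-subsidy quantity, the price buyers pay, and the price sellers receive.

Q' = 201.5; buyers pay €47; sellers receive €75

Pre-subsidy: 272 - 1.5P = -136 + 4.5P gives P* = 68, Q* = 170.
With the subsidy, sellers receive Ps = Pb + 28 for each unit, where Pb is the price buyers pay.
Supply in terms of Pb becomes Qs = -136 + 4.5(Pb + 28) = -10 + 4.5Pb. Setting this equal to demand: 272 - 1.5Pb = -10 + 4.5Pb, so Pb = 47.
Sellers receive Ps = 47 + 28 = 75; Q' = 272 − 1.5·47 = 201.5.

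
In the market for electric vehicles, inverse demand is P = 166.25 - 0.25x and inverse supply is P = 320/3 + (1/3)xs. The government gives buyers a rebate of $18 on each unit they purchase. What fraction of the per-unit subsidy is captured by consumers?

Pre-subsidy: 166.25 - 0.25x = 320/3 + (1/3)x gives x* = 715/7 and P* = 985/7.
With the rebate, buyers effectively pay Pb = Ps − 18, where Ps is the price sellers receive.
On the curves, Pb = 166.25 - 0.25x and Ps = 320/3 + (1/3)x; the wedge Ps − Pb = 18 gives 320/3 + (1/3)x − (166.25 - 0.25x) = 18, so x' = 133.
Then Pb = 166.25 − 0.25·133 = 133 and Ps = 320/3 + (1/3)·133 = 151.
Buyers' price falls by P* − Pb = 985/7 − 133 = 54/7; sellers' price rises by Ps − P* = 151 − 985/7 = 72/7.
So consumers capture (54/7)/18 = 3/7 of each unit of subsidy.

Consumer share = 3/7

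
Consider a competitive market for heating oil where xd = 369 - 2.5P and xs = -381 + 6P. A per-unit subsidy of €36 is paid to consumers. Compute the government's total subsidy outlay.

Government cost = 129708/17

Pre-subsidy: 369 - 2.5P = -381 + 6P gives P* = 1500/17, x* = 2523/17.
With the rebate, buyers effectively pay Pb = Ps − 36, where Ps is the price sellers receive.
Demand in terms of Ps becomes xd = 369 − 2.5(Ps − 36) = 459 - 2.5Ps. Setting this equal to supply: 459 - 2.5Ps = -381 + 6Ps, so Ps = 1680/17.
Buyers pay Pb = 1680/17 − 36 = 1068/17; x' = -381 + 6·(1680/17) = 3603/17.
Government outlay = subsidy × quantity = 36 × 3603/17 = 129708/17.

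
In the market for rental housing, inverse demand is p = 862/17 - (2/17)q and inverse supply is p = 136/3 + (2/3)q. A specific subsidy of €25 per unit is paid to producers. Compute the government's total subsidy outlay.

Pre-subsidy: 862/17 - (2/17)q = 136/3 + (2/3)q gives q* = 6.85 and p* = 49.9.
With the subsidy, sellers receive ps = pb + 25 for each unit, where pb is the price buyers pay.
On the curves, pb = 862/17 - (2/17)q and ps = 136/3 + (2/3)q; the wedge ps − pb = 25 gives 136/3 + (2/3)q − (862/17 - (2/17)q) = 25, so q' = 38.725.
Then pb = 862/17 − (2/17)·38.725 = 46.15 and ps = 136/3 + (2/3)·38.725 = 71.15.
Government outlay = subsidy × quantity = 25 × 38.725 = 968.125.

Government cost = €968.125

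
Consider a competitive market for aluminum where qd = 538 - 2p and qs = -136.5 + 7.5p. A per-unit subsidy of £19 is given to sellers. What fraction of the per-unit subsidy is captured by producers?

Producer share = 4/19

Pre-subsidy: 538 - 2p = -136.5 + 7.5p gives p* = 71, q* = 396.
With the subsidy, sellers receive ps = pb + 19 for each unit, where pb is the price buyers pay.
Supply in terms of pb becomes qs = -136.5 + 7.5(pb + 19) = 6 + 7.5pb. Setting this equal to demand: 538 - 2pb = 6 + 7.5pb, so pb = 56.
Sellers receive ps = 56 + 19 = 75; q' = 538 − 2·56 = 426.
Buyers' price falls by p* − pb = 71 − 56 = 15; sellers' price rises by ps − p* = 75 − 71 = 4.
So producers capture 4/19 = 4/19 of each unit of subsidy.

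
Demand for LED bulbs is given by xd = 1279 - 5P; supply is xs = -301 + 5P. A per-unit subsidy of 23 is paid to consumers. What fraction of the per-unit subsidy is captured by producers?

Producer share = 0.5

Pre-subsidy: 1279 - 5P = -301 + 5P gives P* = 158, x* = 489.
With the rebate, buyers effectively pay Pb = Ps − 23, where Ps is the price sellers receive.
Demand in terms of Ps becomes xd = 1279 − 5(Ps − 23) = 1394 - 5Ps. Setting this equal to supply: 1394 - 5Ps = -301 + 5Ps, so Ps = 169.5.
Buyers pay Pb = 169.5 − 23 = 146.5; x' = -301 + 5·169.5 = 546.5.
Buyers' price falls by P* − Pb = 158 − 146.5 = 11.5; sellers' price rises by Ps − P* = 169.5 − 158 = 11.5.
So producers capture 11.5/23 = 0.5 of each unit of subsidy.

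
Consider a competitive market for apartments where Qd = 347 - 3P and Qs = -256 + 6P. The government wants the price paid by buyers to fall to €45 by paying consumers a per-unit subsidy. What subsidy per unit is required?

At a buyer price of 45, quantity demanded is 347 − 3·45 = 212.
Sellers supply 212 only when they receive Ps with -256 + 6·Ps = 212, i.e. Ps = 78.
s = Ps − Pb = 78 − 45 = 33.

Required subsidy s = €33 per unit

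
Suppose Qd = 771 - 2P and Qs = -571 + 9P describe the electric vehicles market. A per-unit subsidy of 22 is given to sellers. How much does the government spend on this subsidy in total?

Pre-subsidy: 771 - 2P = -571 + 9P gives P* = 122, Q* = 527.
With the subsidy, sellers receive Ps = Pb + 22 for each unit, where Pb is the price buyers pay.
Supply in terms of Pb becomes Qs = -571 + 9(Pb + 22) = -373 + 9Pb. Setting this equal to demand: 771 - 2Pb = -373 + 9Pb, so Pb = 104.
Sellers receive Ps = 104 + 22 = 126; Q' = 771 − 2·104 = 563.
Government outlay = subsidy × quantity = 22 × 563 = 12386.

Government cost = 12386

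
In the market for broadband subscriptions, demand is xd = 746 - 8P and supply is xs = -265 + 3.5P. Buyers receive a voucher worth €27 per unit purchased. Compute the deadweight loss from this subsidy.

Pre-subsidy: 746 - 8P = -265 + 3.5P gives P* = 2022/23, x* = 982/23.
With the rebate, buyers effectively pay Pb = Ps − 27, where Ps is the price sellers receive.
Demand in terms of Ps becomes xd = 746 − 8(Ps − 27) = 962 - 8Ps. Setting this equal to supply: 962 - 8Ps = -265 + 3.5Ps, so Ps = 2454/23.
Buyers pay Pb = 2454/23 − 27 = 1833/23; x' = -265 + 3.5·(2454/23) = 2494/23.
The subsidy expands output by 2494/23 − 982/23 = 1512/23 past the efficient level; on those units the gap between marginal cost and willingness to pay runs from 0 up to 27.
DWL = ½ × 27 × 1512/23 = 20412/23.

Deadweight loss = 20412/23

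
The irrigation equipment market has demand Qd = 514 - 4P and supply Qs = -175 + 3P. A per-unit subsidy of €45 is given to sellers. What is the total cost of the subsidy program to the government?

Government cost = 62190/7

Pre-subsidy: 514 - 4P = -175 + 3P gives P* = 689/7, Q* = 842/7.
With the subsidy, sellers receive Ps = Pb + 45 for each unit, where Pb is the price buyers pay.
Supply in terms of Pb becomes Qs = -175 + 3(Pb + 45) = -40 + 3Pb. Setting this equal to demand: 514 - 4Pb = -40 + 3Pb, so Pb = 554/7.
Sellers receive Ps = 554/7 + 45 = 869/7; Q' = 514 − 4·(554/7) = 1382/7.
Government outlay = subsidy × quantity = 45 × 1382/7 = 62190/7.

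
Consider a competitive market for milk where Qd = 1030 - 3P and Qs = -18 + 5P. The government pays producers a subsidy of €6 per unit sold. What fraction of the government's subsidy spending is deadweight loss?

DWL / government spending = 45/5186

Pre-subsidy: 1030 - 3P = -18 + 5P gives P* = 131, Q* = 637.
With the subsidy, sellers receive Ps = Pb + 6 for each unit, where Pb is the price buyers pay.
Supply in terms of Pb becomes Qs = -18 + 5(Pb + 6) = 12 + 5Pb. Setting this equal to demand: 1030 - 3Pb = 12 + 5Pb, so Pb = 127.25.
Sellers receive Ps = 127.25 + 6 = 133.25; Q' = 1030 − 3·127.25 = 648.25.
ΔCS = ½(637 + 648.25)(131 − 127.25) = 2409.84375; ΔPS = ½(637 + 648.25)(133.25 − 131) = 1445.90625.
Government spending = 6 × 648.25 = 3889.5.
DWL = ½ × 6 × (648.25 − 637) = 33.75; fraction = 33.75 / 3889.5 = 45/5186.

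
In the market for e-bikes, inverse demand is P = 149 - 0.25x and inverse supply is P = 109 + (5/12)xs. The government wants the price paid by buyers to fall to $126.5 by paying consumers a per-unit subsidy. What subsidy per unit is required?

Required subsidy s = $20 per unit

At a buyer price of 126.5, quantity demanded is 596 − 4·126.5 = 90.
Sellers supply 90 only when they receive Ps = 109 + (5/12)·90 = 146.5.
s = Ps − Pb = 146.5 − 126.5 = 20.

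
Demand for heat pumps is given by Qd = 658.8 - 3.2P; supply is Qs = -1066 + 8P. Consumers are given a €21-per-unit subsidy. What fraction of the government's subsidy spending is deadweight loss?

Pre-subsidy: 658.8 - 3.2P = -1066 + 8P gives P* = 154, Q* = 166.
With the rebate, buyers effectively pay Pb = Ps − 21, where Ps is the price sellers receive.
Demand in terms of Ps becomes Qd = 658.8 − 3.2(Ps − 21) = 726 - 3.2Ps. Setting this equal to supply: 726 - 3.2Ps = -1066 + 8Ps, so Ps = 160.
Buyers pay Pb = 160 − 21 = 139; Q' = -1066 + 8·160 = 214.
ΔCS = ½(166 + 214)(154 − 139) = 2850; ΔPS = ½(166 + 214)(160 − 154) = 1140.
Government spending = 21 × 214 = 4494.
DWL = ½ × 21 × (214 − 166) = 504; fraction = 504 / 4494 = 12/107.

DWL / government spending = 12/107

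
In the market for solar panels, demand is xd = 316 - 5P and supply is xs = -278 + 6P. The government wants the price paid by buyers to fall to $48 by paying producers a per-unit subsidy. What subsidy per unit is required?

Required subsidy s = $11 per unit

At a buyer price of 48, quantity demanded is 316 − 5·48 = 76.
Sellers supply 76 only when they receive Ps with -278 + 6·Ps = 76, i.e. Ps = 59.
s = Ps − Pb = 59 − 48 = 11.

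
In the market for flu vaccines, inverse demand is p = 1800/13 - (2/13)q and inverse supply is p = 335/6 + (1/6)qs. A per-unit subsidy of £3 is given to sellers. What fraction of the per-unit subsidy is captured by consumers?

Consumer share = 0.48

Pre-subsidy: 1800/13 - (2/13)q = 335/6 + (1/6)q gives q* = 257.8 and p* = 98.8.
With the subsidy, sellers receive ps = pb + 3 for each unit, where pb is the price buyers pay.
On the curves, pb = 1800/13 - (2/13)q and ps = 335/6 + (1/6)q; the wedge ps − pb = 3 gives 335/6 + (1/6)q − (1800/13 - (2/13)q) = 3, so q' = 267.16.
Then pb = 1800/13 − (2/13)·267.16 = 97.36 and ps = 335/6 + (1/6)·267.16 = 100.36.
Buyers' price falls by p* − pb = 98.8 − 97.36 = 1.44; sellers' price rises by ps − p* = 100.36 − 98.8 = 1.56.
So consumers capture 1.44/3 = 0.48 of each unit of subsidy.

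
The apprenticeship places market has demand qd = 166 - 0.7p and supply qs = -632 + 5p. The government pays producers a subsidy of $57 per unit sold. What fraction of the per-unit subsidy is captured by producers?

Producer share = 7/57

Pre-subsidy: 166 - 0.7p = -632 + 5p gives p* = 140, q* = 68.
With the subsidy, sellers receive ps = pb + 57 for each unit, where pb is the price buyers pay.
Supply in terms of pb becomes qs = -632 + 5(pb + 57) = -347 + 5pb. Setting this equal to demand: 166 - 0.7pb = -347 + 5pb, so pb = 90.
Sellers receive ps = 90 + 57 = 147; q' = 166 − 0.7·90 = 103.
Buyers' price falls by p* − pb = 140 − 90 = 50; sellers' price rises by ps − p* = 147 − 140 = 7.
So producers capture 7/57 = 7/57 of each unit of subsidy.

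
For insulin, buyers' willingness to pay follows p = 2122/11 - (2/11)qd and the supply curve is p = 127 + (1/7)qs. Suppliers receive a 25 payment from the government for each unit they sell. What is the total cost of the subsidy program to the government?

Government cost = 7000

Pre-subsidy: 2122/11 - (2/11)q = 127 + (1/7)q gives q* = 203 and p* = 156.
With the subsidy, sellers receive ps = pb + 25 for each unit, where pb is the price buyers pay.
On the curves, pb = 2122/11 - (2/11)q and ps = 127 + (1/7)q; the wedge ps − pb = 25 gives 127 + (1/7)q − (2122/11 - (2/11)q) = 25, so q' = 280.
Then pb = 2122/11 − (2/11)·280 = 142 and ps = 127 + (1/7)·280 = 167.
Government outlay = subsidy × quantity = 25 × 280 = 7000.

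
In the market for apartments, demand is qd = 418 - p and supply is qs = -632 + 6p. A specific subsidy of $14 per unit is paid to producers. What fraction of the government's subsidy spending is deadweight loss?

Pre-subsidy: 418 - p = -632 + 6p gives p* = 150, q* = 268.
With the subsidy, sellers receive ps = pb + 14 for each unit, where pb is the price buyers pay.
Supply in terms of pb becomes qs = -632 + 6(pb + 14) = -548 + 6pb. Setting this equal to demand: 418 - pb = -548 + 6pb, so pb = 138.
Sellers receive ps = 138 + 14 = 152; q' = 418 − 1·138 = 280.
ΔCS = ½(268 + 280)(150 − 138) = 3288; ΔPS = ½(268 + 280)(152 − 150) = 548.
Government spending = 14 × 280 = 3920.
DWL = ½ × 14 × (280 − 268) = 84; fraction = 84 / 3920 = 3/140.

DWL / government spending = 3/140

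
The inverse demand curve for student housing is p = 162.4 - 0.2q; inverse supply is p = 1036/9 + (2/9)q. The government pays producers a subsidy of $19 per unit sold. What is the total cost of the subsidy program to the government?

Pre-subsidy: 162.4 - 0.2q = 1036/9 + (2/9)q gives q* = 112 and p* = 140.
With the subsidy, sellers receive ps = pb + 19 for each unit, where pb is the price buyers pay.
On the curves, pb = 162.4 - 0.2q and ps = 1036/9 + (2/9)q; the wedge ps − pb = 19 gives 1036/9 + (2/9)q − (162.4 - 0.2q) = 19, so q' = 157.
Then pb = 162.4 − 0.2·157 = 131 and ps = 1036/9 + (2/9)·157 = 150.
Government outlay = subsidy × quantity = 19 × 157 = 2983.

Government cost = $2983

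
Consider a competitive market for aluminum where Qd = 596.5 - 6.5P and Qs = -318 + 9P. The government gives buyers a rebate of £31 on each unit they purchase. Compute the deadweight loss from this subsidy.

Deadweight loss = £1813.5

Pre-subsidy: 596.5 - 6.5P = -318 + 9P gives P* = 59, Q* = 213.
With the rebate, buyers effectively pay Pb = Ps − 31, where Ps is the price sellers receive.
Demand in terms of Ps becomes Qd = 596.5 − 6.5(Ps − 31) = 798 - 6.5Ps. Setting this equal to supply: 798 - 6.5Ps = -318 + 9Ps, so Ps = 72.
Buyers pay Pb = 72 − 31 = 41; Q' = -318 + 9·72 = 330.
The subsidy expands output by 330 − 213 = 117 past the efficient level; on those units the gap between marginal cost and willingness to pay runs from 0 up to 31.
DWL = ½ × 31 × 117 = 1813.5.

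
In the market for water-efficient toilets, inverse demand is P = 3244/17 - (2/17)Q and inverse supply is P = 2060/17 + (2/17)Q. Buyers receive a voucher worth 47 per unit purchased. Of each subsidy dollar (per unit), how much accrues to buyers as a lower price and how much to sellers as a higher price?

Buyers gain 23.5 per unit; sellers gain 23.5 per unit

Pre-subsidy: 3244/17 - (2/17)Q = 2060/17 + (2/17)Q gives Q* = 296 and P* = 156.
With the rebate, buyers effectively pay Pb = Ps − 47, where Ps is the price sellers receive.
On the curves, Pb = 3244/17 - (2/17)Q and Ps = 2060/17 + (2/17)Q; the wedge Ps − Pb = 47 gives 2060/17 + (2/17)Q − (3244/17 - (2/17)Q) = 47, so Q' = 495.75.
Then Pb = 3244/17 − (2/17)·495.75 = 132.5 and Ps = 2060/17 + (2/17)·495.75 = 179.5.
Buyers' price falls by P* − Pb = 156 − 132.5 = 23.5; sellers' price rises by Ps − P* = 179.5 − 156 = 23.5.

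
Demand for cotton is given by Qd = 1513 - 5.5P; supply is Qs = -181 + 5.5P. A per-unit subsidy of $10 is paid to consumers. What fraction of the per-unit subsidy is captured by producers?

Producer share = 0.5

Pre-subsidy: 1513 - 5.5P = -181 + 5.5P gives P* = 154, Q* = 666.
With the rebate, buyers effectively pay Pb = Ps − 10, where Ps is the price sellers receive.
Demand in terms of Ps becomes Qd = 1513 − 5.5(Ps − 10) = 1568 - 5.5Ps. Setting this equal to supply: 1568 - 5.5Ps = -181 + 5.5Ps, so Ps = 159.
Buyers pay Pb = 159 − 10 = 149; Q' = -181 + 5.5·159 = 693.5.
Buyers' price falls by P* − Pb = 154 − 149 = 5; sellers' price rises by Ps − P* = 159 − 154 = 5.
So producers capture 5/10 = 0.5 of each unit of subsidy.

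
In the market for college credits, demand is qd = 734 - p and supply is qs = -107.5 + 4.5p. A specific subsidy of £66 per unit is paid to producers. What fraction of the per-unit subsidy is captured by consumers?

Pre-subsidy: 734 - p = -107.5 + 4.5p gives p* = 153, q* = 581.
With the subsidy, sellers receive ps = pb + 66 for each unit, where pb is the price buyers pay.
Supply in terms of pb becomes qs = -107.5 + 4.5(pb + 66) = 189.5 + 4.5pb. Setting this equal to demand: 734 - pb = 189.5 + 4.5pb, so pb = 99.
Sellers receive ps = 99 + 66 = 165; q' = 734 − 1·99 = 635.
Buyers' price falls by p* − pb = 153 − 99 = 54; sellers' price rises by ps − p* = 165 − 153 = 12.
So consumers capture 54/66 = 9/11 of each unit of subsidy.

Consumer share = 9/11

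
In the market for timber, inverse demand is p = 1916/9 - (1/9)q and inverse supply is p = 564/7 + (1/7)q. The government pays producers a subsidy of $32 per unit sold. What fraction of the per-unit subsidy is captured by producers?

Pre-subsidy: 1916/9 - (1/9)q = 564/7 + (1/7)q gives q* = 521 and p* = 155.
With the subsidy, sellers receive ps = pb + 32 for each unit, where pb is the price buyers pay.
On the curves, pb = 1916/9 - (1/9)q and ps = 564/7 + (1/7)q; the wedge ps − pb = 32 gives 564/7 + (1/7)q − (1916/9 - (1/9)q) = 32, so q' = 647.
Then pb = 1916/9 − (1/9)·647 = 141 and ps = 564/7 + (1/7)·647 = 173.
Buyers' price falls by p* − pb = 155 − 141 = 14; sellers' price rises by ps − p* = 173 − 155 = 18.
So producers capture 18/32 = 0.5625 of each unit of subsidy.

Producer share = 0.5625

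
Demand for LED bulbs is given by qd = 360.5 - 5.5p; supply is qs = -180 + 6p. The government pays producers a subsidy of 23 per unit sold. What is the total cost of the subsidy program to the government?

Pre-subsidy: 360.5 - 5.5p = -180 + 6p gives p* = 47, q* = 102.
With the subsidy, sellers receive ps = pb + 23 for each unit, where pb is the price buyers pay.
Supply in terms of pb becomes qs = -180 + 6(pb + 23) = -42 + 6pb. Setting this equal to demand: 360.5 - 5.5pb = -42 + 6pb, so pb = 35.
Sellers receive ps = 35 + 23 = 58; q' = 360.5 − 5.5·35 = 168.
Government outlay = subsidy × quantity = 23 × 168 = 3864.

Government cost = 3864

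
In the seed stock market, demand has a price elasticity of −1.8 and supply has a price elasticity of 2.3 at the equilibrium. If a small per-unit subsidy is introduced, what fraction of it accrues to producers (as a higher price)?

For a small subsidy around the equilibrium, the benefit split depends on the relative slopes, which at a point are proportional to the elasticities.
Buyer share = εs/(εs + |εd|) = 2.3/(2.3 + 1.8) = 23/41; seller share = |εd|/(εs + |εd|) = 18/41.
So producers capture 18/41 of the subsidy.

Producer share = 18/41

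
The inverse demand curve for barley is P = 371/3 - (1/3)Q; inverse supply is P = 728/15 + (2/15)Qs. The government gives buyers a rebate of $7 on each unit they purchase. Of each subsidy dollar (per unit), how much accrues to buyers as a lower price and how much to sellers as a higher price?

Pre-subsidy: 371/3 - (1/3)Q = 728/15 + (2/15)Q gives Q* = 161 and P* = 70.
With the rebate, buyers effectively pay Pb = Ps − 7, where Ps is the price sellers receive.
On the curves, Pb = 371/3 - (1/3)Q and Ps = 728/15 + (2/15)Q; the wedge Ps − Pb = 7 gives 728/15 + (2/15)Q − (371/3 - (1/3)Q) = 7, so Q' = 176.
Then Pb = 371/3 − (1/3)·176 = 65 and Ps = 728/15 + (2/15)·176 = 72.
Buyers' price falls by P* − Pb = 70 − 65 = 5; sellers' price rises by Ps − P* = 72 − 70 = 2.

Buyers gain $5 per unit; sellers gain $2 per unit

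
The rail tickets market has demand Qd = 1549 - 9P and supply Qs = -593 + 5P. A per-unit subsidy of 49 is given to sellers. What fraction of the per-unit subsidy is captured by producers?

Pre-subsidy: 1549 - 9P = -593 + 5P gives P* = 153, Q* = 172.
With the subsidy, sellers receive Ps = Pb + 49 for each unit, where Pb is the price buyers pay.
Supply in terms of Pb becomes Qs = -593 + 5(Pb + 49) = -348 + 5Pb. Setting this equal to demand: 1549 - 9Pb = -348 + 5Pb, so Pb = 135.5.
Sellers receive Ps = 135.5 + 49 = 184.5; Q' = 1549 − 9·135.5 = 329.5.
Buyers' price falls by P* − Pb = 153 − 135.5 = 17.5; sellers' price rises by Ps − P* = 184.5 − 153 = 31.5.
So producers capture 31.5/49 = 9/14 of each unit of subsidy.

Producer share = 9/14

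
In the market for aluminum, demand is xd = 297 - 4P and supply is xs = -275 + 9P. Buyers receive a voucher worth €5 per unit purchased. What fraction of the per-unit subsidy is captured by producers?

Producer share = 4/13

Pre-subsidy: 297 - 4P = -275 + 9P gives P* = 44, x* = 121.
With the rebate, buyers effectively pay Pb = Ps − 5, where Ps is the price sellers receive.
Demand in terms of Ps becomes xd = 297 − 4(Ps − 5) = 317 - 4Ps. Setting this equal to supply: 317 - 4Ps = -275 + 9Ps, so Ps = 592/13.
Buyers pay Pb = 592/13 − 5 = 527/13; x' = -275 + 9·(592/13) = 1753/13.
Buyers' price falls by P* − Pb = 44 − 527/13 = 45/13; sellers' price rises by Ps − P* = 592/13 − 44 = 20/13.
So producers capture (20/13)/5 = 4/13 of each unit of subsidy.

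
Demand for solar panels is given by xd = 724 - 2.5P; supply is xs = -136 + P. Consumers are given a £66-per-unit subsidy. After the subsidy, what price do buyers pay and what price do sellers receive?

Buyers pay 1588/7; sellers receive 2050/7

Pre-subsidy: 724 - 2.5P = -136 + P gives P* = 1720/7, x* = 768/7.
With the rebate, buyers effectively pay Pb = Ps − 66, where Ps is the price sellers receive.
Demand in terms of Ps becomes xd = 724 − 2.5(Ps − 66) = 889 - 2.5Ps. Setting this equal to supply: 889 - 2.5Ps = -136 + Ps, so Ps = 2050/7.
Buyers pay Pb = 2050/7 − 66 = 1588/7; x' = -136 + 1·(2050/7) = 1098/7.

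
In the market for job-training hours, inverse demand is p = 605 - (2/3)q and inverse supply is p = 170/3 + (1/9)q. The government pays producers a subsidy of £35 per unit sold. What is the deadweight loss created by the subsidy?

Pre-subsidy: 605 - (2/3)q = 170/3 + (1/9)q gives q* = 705 and p* = 135.
With the subsidy, sellers receive ps = pb + 35 for each unit, where pb is the price buyers pay.
On the curves, pb = 605 - (2/3)q and ps = 170/3 + (1/9)q; the wedge ps − pb = 35 gives 170/3 + (1/9)q − (605 - (2/3)q) = 35, so q' = 750.
Then pb = 605 − (2/3)·750 = 105 and ps = 170/3 + (1/9)·750 = 140.
The subsidy expands output by 750 − 705 = 45 past the efficient level; on those units the gap between marginal cost and willingness to pay runs from 0 up to 35.
DWL = ½ × 35 × 45 = 787.5.

Deadweight loss = £787.5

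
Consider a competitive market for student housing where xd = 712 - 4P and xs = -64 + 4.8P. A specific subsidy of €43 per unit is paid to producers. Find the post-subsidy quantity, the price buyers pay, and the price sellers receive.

x' = 4984/11; buyers pay 712/11; sellers receive 1185/11

Pre-subsidy: 712 - 4P = -64 + 4.8P gives P* = 970/11, x* = 3952/11.
With the subsidy, sellers receive Ps = Pb + 43 for each unit, where Pb is the price buyers pay.
Supply in terms of Pb becomes xs = -64 + 4.8(Pb + 43) = 142.4 + 4.8Pb. Setting this equal to demand: 712 - 4Pb = 142.4 + 4.8Pb, so Pb = 712/11.
Sellers receive Ps = 712/11 + 43 = 1185/11; x' = 712 − 4·(712/11) = 4984/11.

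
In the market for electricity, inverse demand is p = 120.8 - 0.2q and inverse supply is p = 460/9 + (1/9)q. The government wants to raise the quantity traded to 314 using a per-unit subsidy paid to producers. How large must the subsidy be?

Required subsidy s = 28 per unit

At q = 314, from the demand curve buyers pay pb = 120.8 − 0.2·314 = 58; from the supply curve sellers need ps = 460/9 + (1/9)·314 = 86.
The subsidy must fill the gap: s = ps − pb = 86 − 58 = 28.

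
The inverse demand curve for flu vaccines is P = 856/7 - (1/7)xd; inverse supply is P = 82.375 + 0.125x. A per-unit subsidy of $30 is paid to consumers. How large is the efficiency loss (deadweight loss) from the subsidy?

Deadweight loss = $1680

Pre-subsidy: 856/7 - (1/7)x = 82.375 + 0.125x gives x* = 149 and P* = 101.
With the rebate, buyers effectively pay Pb = Ps − 30, where Ps is the price sellers receive.
On the curves, Pb = 856/7 - (1/7)x and Ps = 82.375 + 0.125x; the wedge Ps − Pb = 30 gives 82.375 + 0.125x − (856/7 - (1/7)x) = 30, so x' = 261.
Then Pb = 856/7 − (1/7)·261 = 85 and Ps = 82.375 + 0.125·261 = 115.
The subsidy expands output by 261 − 149 = 112 past the efficient level; on those units the gap between marginal cost and willingness to pay runs from 0 up to 30.
DWL = ½ × 30 × 112 = 1680.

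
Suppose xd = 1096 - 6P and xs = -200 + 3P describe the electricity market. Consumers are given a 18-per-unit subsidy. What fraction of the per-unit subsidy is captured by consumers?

Pre-subsidy: 1096 - 6P = -200 + 3P gives P* = 144, x* = 232.
With the rebate, buyers effectively pay Pb = Ps − 18, where Ps is the price sellers receive.
Demand in terms of Ps becomes xd = 1096 − 6(Ps − 18) = 1204 - 6Ps. Setting this equal to supply: 1204 - 6Ps = -200 + 3Ps, so Ps = 156.
Buyers pay Pb = 156 − 18 = 138; x' = -200 + 3·156 = 268.
Buyers' price falls by P* − Pb = 144 − 138 = 6; sellers' price rises by Ps − P* = 156 − 144 = 12.
So consumers capture 6/18 = 1/3 of each unit of subsidy.

Consumer share = 1/3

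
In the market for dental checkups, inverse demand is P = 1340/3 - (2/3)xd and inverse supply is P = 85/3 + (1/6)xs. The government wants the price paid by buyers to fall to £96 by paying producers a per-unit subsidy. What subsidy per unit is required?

At a buyer price of 96, quantity demanded is 670 − 1.5·96 = 526.
Sellers supply 526 only when they receive Ps = 85/3 + (1/6)·526 = 116.
s = Ps − Pb = 116 − 96 = 20.

Required subsidy s = £20 per unit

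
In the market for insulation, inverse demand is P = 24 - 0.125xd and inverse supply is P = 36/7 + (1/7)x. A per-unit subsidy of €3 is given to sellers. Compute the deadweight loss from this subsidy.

Pre-subsidy: 24 - 0.125x = 36/7 + (1/7)x gives x* = 70.4 and P* = 15.2.
With the subsidy, sellers receive Ps = Pb + 3 for each unit, where Pb is the price buyers pay.
On the curves, Pb = 24 - 0.125x and Ps = 36/7 + (1/7)x; the wedge Ps − Pb = 3 gives 36/7 + (1/7)x − (24 - 0.125x) = 3, so x' = 81.6.
Then Pb = 24 − 0.125·81.6 = 13.8 and Ps = 36/7 + (1/7)·81.6 = 16.8.
The subsidy expands output by 81.6 − 70.4 = 11.2 past the efficient level; on those units the gap between marginal cost and willingness to pay runs from 0 up to 3.
DWL = ½ × 3 × 11.2 = 16.8.

Deadweight loss = €16.8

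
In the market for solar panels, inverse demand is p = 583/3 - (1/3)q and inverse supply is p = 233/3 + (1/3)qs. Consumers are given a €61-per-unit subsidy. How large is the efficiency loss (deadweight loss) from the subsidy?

Deadweight loss = €2790.75

Pre-subsidy: 583/3 - (1/3)q = 233/3 + (1/3)q gives q* = 175 and p* = 136.
With the rebate, buyers effectively pay pb = ps − 61, where ps is the price sellers receive.
On the curves, pb = 583/3 - (1/3)q and ps = 233/3 + (1/3)q; the wedge ps − pb = 61 gives 233/3 + (1/3)q − (583/3 - (1/3)q) = 61, so q' = 266.5.
Then pb = 583/3 − (1/3)·266.5 = 105.5 and ps = 233/3 + (1/3)·266.5 = 166.5.
The subsidy expands output by 266.5 − 175 = 91.5 past the efficient level; on those units the gap between marginal cost and willingness to pay runs from 0 up to 61.
DWL = ½ × 61 × 91.5 = 2790.75.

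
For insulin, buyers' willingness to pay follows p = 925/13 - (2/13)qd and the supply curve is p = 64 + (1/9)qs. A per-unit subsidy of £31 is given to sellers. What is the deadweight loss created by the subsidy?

Deadweight loss = £1813.5

Pre-subsidy: 925/13 - (2/13)q = 64 + (1/9)q gives q* = 27 and p* = 67.
With the subsidy, sellers receive ps = pb + 31 for each unit, where pb is the price buyers pay.
On the curves, pb = 925/13 - (2/13)q and ps = 64 + (1/9)q; the wedge ps − pb = 31 gives 64 + (1/9)q − (925/13 - (2/13)q) = 31, so q' = 144.
Then pb = 925/13 − (2/13)·144 = 49 and ps = 64 + (1/9)·144 = 80.
The subsidy expands output by 144 − 27 = 117 past the efficient level; on those units the gap between marginal cost and willingness to pay runs from 0 up to 31.
DWL = ½ × 31 × 117 = 1813.5.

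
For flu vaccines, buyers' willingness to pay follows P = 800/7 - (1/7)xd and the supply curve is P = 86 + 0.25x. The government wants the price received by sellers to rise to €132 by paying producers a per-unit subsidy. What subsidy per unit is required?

At a seller price of 132, quantity supplied is -344 + 4·132 = 184.
Buyers absorb 184 only when they pay Pb = 800/7 − (1/7)·184 = 88.
s = Ps − Pb = 132 − 88 = 44.

Required subsidy s = €44 per unit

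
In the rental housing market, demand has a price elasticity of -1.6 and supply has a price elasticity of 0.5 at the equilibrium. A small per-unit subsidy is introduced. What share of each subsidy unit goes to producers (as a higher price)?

For a small subsidy around the equilibrium, the benefit split depends on the relative slopes, which at a point are proportional to the elasticities.
Buyer share = εs/(εs + |εd|) = 0.5/(0.5 + 1.6) = 5/21; seller share = |εd|/(εs + |εd|) = 16/21.
So producers capture 16/21 of the subsidy.

Producer share = 16/21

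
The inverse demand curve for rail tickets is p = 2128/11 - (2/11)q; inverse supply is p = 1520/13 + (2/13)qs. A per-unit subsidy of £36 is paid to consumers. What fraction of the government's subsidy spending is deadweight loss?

DWL / government spending = 143/894

Pre-subsidy: 2128/11 - (2/11)q = 1520/13 + (2/13)q gives q* = 228 and p* = 152.
With the rebate, buyers effectively pay pb = ps − 36, where ps is the price sellers receive.
On the curves, pb = 2128/11 - (2/11)q and ps = 1520/13 + (2/13)q; the wedge ps − pb = 36 gives 1520/13 + (2/13)q − (2128/11 - (2/11)q) = 36, so q' = 335.25.
Then pb = 2128/11 − (2/11)·335.25 = 132.5 and ps = 1520/13 + (2/13)·335.25 = 168.5.
ΔCS = ½(228 + 335.25)(152 − 132.5) = 5491.6875; ΔPS = ½(228 + 335.25)(168.5 − 152) = 4646.8125.
Government spending = 36 × 335.25 = 12069.
DWL = ½ × 36 × (335.25 − 228) = 1930.5; fraction = 1930.5 / 12069 = 143/894.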